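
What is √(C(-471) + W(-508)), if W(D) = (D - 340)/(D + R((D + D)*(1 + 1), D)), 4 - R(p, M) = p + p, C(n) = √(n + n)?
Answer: √(-47170 + 198025*I*√942)/445 ≈ 3.9022 + 3.9326*I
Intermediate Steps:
C(n) = √2*√n (C(n) = √(2*n) = √2*√n)
R(p, M) = 4 - 2*p (R(p, M) = 4 - (p + p) = 4 - 2*p)
W(D) = (-340 + D)/(4 - 7*D) (W(D) = (D - 340)/(D + (4 - 2*(D + D)*(1 + 1))) = (-340 + D)/(D + (4 - 2*2*D*2)) = (-340 + D)/(D + (4 - 8*D)) = (-340 + D)/(4 - 7*D))
√(C(-471) + W(-508)) = √(√2*√(-471) + (-340 - 508)/(4 - 7*(-508))) = √(√2*(I*√471) - 848/(4 + 3556)) = √(I*√942 - 848/3560) = √(I*√942 + (1/3560)*(-848)) = √(I*√942 - 106/445) = √(-106/445 + I*√942)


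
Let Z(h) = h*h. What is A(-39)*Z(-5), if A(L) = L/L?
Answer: 25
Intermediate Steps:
Z(h) = h**2
A(L) = 1
A(-39)*Z(-5) = 1*(-5)**2 = 1*25 = 25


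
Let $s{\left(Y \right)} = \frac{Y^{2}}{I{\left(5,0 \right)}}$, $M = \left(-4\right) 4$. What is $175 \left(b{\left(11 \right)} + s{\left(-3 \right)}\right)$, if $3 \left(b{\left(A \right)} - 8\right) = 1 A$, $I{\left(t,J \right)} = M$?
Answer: $\frac{93275}{48} \approx 1943.2$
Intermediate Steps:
$M = -16$
$I{\left(t,J \right)} = -16$
$b{\left(A \right)} = 8 + \frac{A}{3}$ ($b{\left(A \right)} = 8 + \frac{1 A}{3} = 8 + \frac{A}{3}$)
$s{\left(Y \right)} = - \frac{Y^{2}}{16}$ ($s{\left(Y \right)} = \frac{Y^{2}}{-16} = - \frac{Y^{2}}{16}$)
$175 \left(b{\left(11 \right)} + s{\left(-3 \right)}\right) = 175 \left(\left(8 + \frac{1}{3} \cdot 11\right) - \frac{\left(-3\right)^{2}}{16}\right) = 175 \left(\left(8 + \frac{11}{3}\right) - \frac{9}{16}\right) = 175 \left(\frac{35}{3} - \frac{9}{16}\right) = 175 \cdot \frac{533}{48} = \frac{93275}{48}$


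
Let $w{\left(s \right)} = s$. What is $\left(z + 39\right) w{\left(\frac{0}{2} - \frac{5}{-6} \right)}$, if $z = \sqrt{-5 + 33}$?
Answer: $\frac{65}{2} + \frac{5 \sqrt{7}}{3} \approx 36.91$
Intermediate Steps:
$z = 2 \sqrt{7}$ ($z = \sqrt{28} = 2 \sqrt{7} \approx 5.2915$)
$\left(z + 39\right) w{\left(\frac{0}{2} - \frac{5}{-6} \right)} = \left(2 \sqrt{7} + 39\right) \left(\frac{0}{2} - \frac{5}{-6}\right) = \left(39 + 2 \sqrt{7}\right) \left(0 \cdot \frac{1}{2} - - \frac{5}{6}\right) = \left(39 + 2 \sqrt{7}\right) \left(0 + \frac{5}{6}\right) = \left(39 + 2 \sqrt{7}\right) \frac{5}{6} = \frac{65}{2} + \frac{5 \sqrt{7}}{3}$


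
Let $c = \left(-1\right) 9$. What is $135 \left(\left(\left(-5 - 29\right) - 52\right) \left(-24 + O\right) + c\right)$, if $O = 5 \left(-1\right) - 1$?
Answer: $347085$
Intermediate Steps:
$O = -6$ ($O = -5 - 1 = -6$)
$c = -9$
$135 \left(\left(\left(-5 - 29\right) - 52\right) \left(-24 + O\right) + c\right) = 135 \left(\left(\left(-5 - 29\right) - 52\right) \left(-24 - 6\right) - 9\right) = 135 \left(\left(-34 - 52\right) \left(-30\right) - 9\right) = 135 \left(\left(-86\right) \left(-30\right) - 9\right) = 135 \left(2580 - 9\right) = 135 \cdot 2571 = 347085$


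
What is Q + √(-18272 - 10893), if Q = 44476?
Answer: 44476 + I*√29165 ≈ 44476.0 + 170.78*I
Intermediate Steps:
Q + √(-18272 - 10893) = 44476 + √(-18272 - 10893) = 44476 + √(-29165) = 44476 + I*√29165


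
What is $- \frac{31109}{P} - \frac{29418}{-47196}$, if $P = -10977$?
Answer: $\frac{99507875}{28781694} \approx 3.4573$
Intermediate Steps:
$- \frac{31109}{P} - \frac{29418}{-47196} = - \frac{31109}{-10977} - \frac{29418}{-47196} = \left(-31109\right) \left(- \frac{1}{10977}\right) - - \frac{4903}{7866} = \frac{31109}{10977} + \frac{4903}{7866} = \frac{99507875}{28781694}$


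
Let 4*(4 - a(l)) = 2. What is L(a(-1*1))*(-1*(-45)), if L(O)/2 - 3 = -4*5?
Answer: -1530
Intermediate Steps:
a(l) = 7/2 (a(l) = 4 - ¼*2 = 4 - ½ = 7/2)
L(O) = -34 (L(O) = 6 + 2*(-4*5) = 6 + 2*(-20) = 6 - 40 = -34)
L(a(-1*1))*(-1*(-45)) = -(-34)*(-45) = -34*45 = -1530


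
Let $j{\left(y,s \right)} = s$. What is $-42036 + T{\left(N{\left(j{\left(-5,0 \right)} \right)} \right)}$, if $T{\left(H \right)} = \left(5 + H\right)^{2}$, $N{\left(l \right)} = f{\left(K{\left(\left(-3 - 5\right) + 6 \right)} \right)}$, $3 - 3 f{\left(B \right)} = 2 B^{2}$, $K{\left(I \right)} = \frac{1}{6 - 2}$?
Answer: $- \frac{24192287}{576} \approx -42001.0$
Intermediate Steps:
$K{\left(I \right)} = \frac{1}{4}$
$f{\left(B \right)} = 1 - \frac{2 B^{2}}{3}$
$N{\left(l \right)} = \frac{23}{24}$ ($N{\left(l \right)} = 1 - \frac{2}{3 \cdot 16} = 1 - \frac{1}{24} = \frac{23}{24}$)
$-42036 + T{\left(N{\left(j{\left(-5,0 \right)} \right)} \right)} = -42036 + \left(5 + \frac{23}{24}\right)^{2} = -42036 + \left(\frac{143}{24}\right)^{2} = -42036 + \frac{20449}{576} = - \frac{24192287}{576}$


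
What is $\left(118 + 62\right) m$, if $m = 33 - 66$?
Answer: $-5940$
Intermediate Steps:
$m = -33$ ($m = 33 - 66 = -33$)
$\left(118 + 62\right) m = \left(118 + 62\right) \left(-33\right) = 180 \left(-33\right) = -5940$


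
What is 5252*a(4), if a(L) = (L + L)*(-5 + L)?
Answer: -42016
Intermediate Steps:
a(L) = 2*L*(-5 + L) (a(L) = (2*L)*(-5 + L) = 2*L*(-5 + L))
5252*a(4) = 5252*(2*4*(-5 + 4)) = 5252*(2*4*(-1)) = 5252*(-8) = -42016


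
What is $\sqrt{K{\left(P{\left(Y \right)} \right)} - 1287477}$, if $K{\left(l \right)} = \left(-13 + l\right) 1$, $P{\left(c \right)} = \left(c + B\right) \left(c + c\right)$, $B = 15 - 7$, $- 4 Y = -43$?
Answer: $\frac{i \sqrt{20593390}}{4} \approx 1134.5 i$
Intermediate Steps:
$Y = \frac{43}{4}$ ($Y = \left(- \frac{1}{4}\right) \left(-43\right) = \frac{43}{4} \approx 10.75$)
$B = 8$ ($B = 15 - 7 = 8$)
$P{\left(c \right)} = 2 c \left(8 + c\right)$ ($P{\left(c \right)} = \left(c + 8\right) \left(c + c\right) = \left(8 + c\right) 2 c = 2 c \left(8 + c\right)$)
$K{\left(l \right)} = -13 + l$
$\sqrt{K{\left(P{\left(Y \right)} \right)} - 1287477} = \sqrt{\left(-13 + 2 \cdot \frac{43}{4} \left(8 + \frac{43}{4}\right)\right) - 1287477} = \sqrt{\left(-13 + 2 \cdot \frac{43}{4} \cdot \frac{75}{4}\right) + \left(-1931786 + 644309\right)} = \sqrt{\left(-13 + \frac{3225}{8}\right) - 1287477} = \sqrt{\frac{3121}{8} - 1287477} = \sqrt{- \frac{10296695}{8}} = \frac{i \sqrt{20593390}}{4}$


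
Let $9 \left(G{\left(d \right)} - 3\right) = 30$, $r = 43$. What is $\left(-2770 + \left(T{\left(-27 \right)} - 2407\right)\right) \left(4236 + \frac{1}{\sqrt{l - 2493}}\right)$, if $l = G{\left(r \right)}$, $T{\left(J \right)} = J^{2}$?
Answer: $-18841728 + \frac{2224 i \sqrt{5595}}{1865} \approx -1.8842 \cdot 10^{7} + 89.198 i$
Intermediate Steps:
$G{\left(d \right)} = \frac{19}{3}$ ($G{\left(d \right)} = 3 + \frac{1}{9} \cdot 30 = 3 + \frac{10}{3} = \frac{19}{3}$)
$l = \frac{19}{3} \approx 6.3333$
$\left(-2770 + \left(T{\left(-27 \right)} - 2407\right)\right) \left(4236 + \frac{1}{\sqrt{l - 2493}}\right) = \left(-2770 - \left(2407 - \left(-27\right)^{2}\right)\right) \left(4236 + \frac{1}{\sqrt{\frac{19}{3} - 2493}}\right) = \left(-2770 + \left(729 - 2407\right)\right) \left(4236 + \frac{1}{\sqrt{- \frac{7460}{3}}}\right) = \left(-2770 - 1678\right) \left(4236 + \frac{1}{\frac{2}{3} i \sqrt{5595}}\right) = - 4448 \left(4236 - \frac{i \sqrt{5595}}{3730}\right) = -18841728 + \frac{2224 i \sqrt{5595}}{1865}$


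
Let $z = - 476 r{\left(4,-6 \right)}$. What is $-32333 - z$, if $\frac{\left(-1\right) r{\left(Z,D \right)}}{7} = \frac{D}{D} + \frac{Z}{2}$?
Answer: $-42329$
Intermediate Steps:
$r{\left(Z,D \right)} = -7 - \frac{7 Z}{2}$ ($r{\left(Z,D \right)} = - 7 \left(\frac{D}{D} + \frac{Z}{2}\right) = - 7 \left(1 + Z \frac{1}{2}\right) = - 7 \left(1 + \frac{Z}{2}\right) = -7 - \frac{7 Z}{2}$)
$z = 9996$ ($z = - 476 \left(-7 - 14\right) = \left(-476\right) \left(-21\right) = 9996$)
$-32333 - z = -32333 - 9996 = -42329$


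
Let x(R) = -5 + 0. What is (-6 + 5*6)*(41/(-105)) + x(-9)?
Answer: -503/35 ≈ -14.371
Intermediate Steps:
x(R) = -5
(-6 + 5*6)*(41/(-105)) + x(-9) = (-6 + 5*6)*(41/(-105)) - 5 = (-6 + 30)*(41*(-1/105)) - 5 = 24*(-41/105) - 5 = -328/35 - 5 = -503/35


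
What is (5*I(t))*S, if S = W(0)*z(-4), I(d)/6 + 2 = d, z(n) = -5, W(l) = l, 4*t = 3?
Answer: 0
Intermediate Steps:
t = ¾ (t = (¼)*3 = ¾ ≈ 0.75000)
I(d) = -12 + 6*d
S = 0 (S = 0*(-5) = 0)
(5*I(t))*S = (5*(-12 + 6*(¾)))*0 = (5*(-12 + 9/2))*0 = (5*(-15/2))*0 = -75/2*0 = 0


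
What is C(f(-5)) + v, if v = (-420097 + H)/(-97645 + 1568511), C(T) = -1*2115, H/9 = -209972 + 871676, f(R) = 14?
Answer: -3105346351/1470866 ≈ -2111.2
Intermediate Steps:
H = 5955336 (H = 9*(-209972 + 871676) = 9*661704 = 5955336)
C(T) = -2115
v = 5535239/1470866 (v = (-420097 + 5955336)/(-97645 + 1568511) = 5535239/1470866 ≈ 3.7633)
C(f(-5)) + v = -2115 + 5535239/1470866 = -3105346351/1470866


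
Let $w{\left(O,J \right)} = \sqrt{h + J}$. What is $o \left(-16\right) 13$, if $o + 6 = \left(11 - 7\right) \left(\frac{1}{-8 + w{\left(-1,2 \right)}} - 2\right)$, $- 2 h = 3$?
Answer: $\frac{383136}{127} + \frac{832 \sqrt{2}}{127} \approx 3026.1$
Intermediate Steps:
$h = - \frac{3}{2}$ ($h = \left(- \frac{1}{2}\right) 3 = - \frac{3}{2} \approx -1.5$)
$w{\left(O,J \right)} = \sqrt{- \frac{3}{2} + J}$
$o = -14 + \frac{4}{-8 + \frac{\sqrt{2}}{2}}$ ($o = -6 + \left(11 - 7\right) \left(\frac{1}{-8 + \frac{\sqrt{-6 + 4 \cdot 2}}{2}} - 2\right) = -6 + 4 \left(\frac{1}{-8 + \frac{\sqrt{-6 + 8}}{2}} - 2\right) = -6 + 4 \left(\frac{1}{-8 + \frac{\sqrt{2}}{2}} - 2\right) = -6 + 4 \left(-2 + \frac{1}{-8 + \frac{\sqrt{2}}{2}}\right) = -6 - \left(8 - \frac{4}{-8 + \frac{\sqrt{2}}{2}}\right) = -14 + \frac{4}{-8 + \frac{\sqrt{2}}{2}} \approx -14.548$)
$o \left(-16\right) 13 = \left(- \frac{1842}{127} - \frac{4 \sqrt{2}}{127}\right) \left(-16\right) 13 = \left(\frac{29472}{127} + \frac{64 \sqrt{2}}{127}\right) 13 = \frac{383136}{127} + \frac{832 \sqrt{2}}{127}$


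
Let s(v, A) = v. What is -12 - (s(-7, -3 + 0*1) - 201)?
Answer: 196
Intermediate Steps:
-12 - (s(-7, -3 + 0*1) - 201) = -12 - (-7 - 201) = -12 - 1*(-208) = -12 + 208 = 196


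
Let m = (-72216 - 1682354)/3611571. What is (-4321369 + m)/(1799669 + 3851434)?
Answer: -15606932715269/20409359712813 ≈ -0.76470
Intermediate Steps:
m = -1754570/3611571 (m = -1754570*1/3611571 = -1754570/3611571 ≈ -0.48582)
(-4321369 + m)/(1799669 + 3851434) = (-4321369 - 1754570/3611571)/(1799669 + 3851434) = -15606932715269/3611571/5651103 = -15606932715269/3611571*1/5651103 = -15606932715269/20409359712813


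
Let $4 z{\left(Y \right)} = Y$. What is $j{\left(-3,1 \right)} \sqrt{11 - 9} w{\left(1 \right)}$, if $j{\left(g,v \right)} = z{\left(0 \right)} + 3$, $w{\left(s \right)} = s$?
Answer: $3 \sqrt{2} \approx 4.2426$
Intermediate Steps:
$z{\left(Y \right)} = \frac{Y}{4}$
$j{\left(g,v \right)} = 3$ ($j{\left(g,v \right)} = \frac{1}{4} \cdot 0 + 3 = 0 + 3 = 3$)
$j{\left(-3,1 \right)} \sqrt{11 - 9} w{\left(1 \right)} = 3 \sqrt{11 - 9} \cdot 1 = 3 \sqrt{2} \cdot 1 = 3 \sqrt{2}$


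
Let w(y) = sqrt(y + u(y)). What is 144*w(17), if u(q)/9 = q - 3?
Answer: 144*sqrt(143) ≈ 1722.0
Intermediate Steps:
u(q) = -27 + 9*q (u(q) = 9*(q - 3) = 9*(-3 + q) = -27 + 9*q)
w(y) = sqrt(-27 + 10*y) (w(y) = sqrt(y + (-27 + 9*y)) = sqrt(-27 + 10*y))
144*w(17) = 144*sqrt(-27 + 10*17) = 144*sqrt(-27 + 170) = 144*sqrt(143)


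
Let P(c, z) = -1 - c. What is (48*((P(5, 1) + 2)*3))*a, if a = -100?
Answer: 57600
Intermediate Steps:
(48*((P(5, 1) + 2)*3))*a = (48*(((-1 - 1*5) + 2)*3))*(-100) = (48*(((-1 - 5) + 2)*3))*(-100) = (48*((-6 + 2)*3))*(-100) = (48*(-4*3))*(-100) = (48*(-12))*(-100) = -576*(-100) = 57600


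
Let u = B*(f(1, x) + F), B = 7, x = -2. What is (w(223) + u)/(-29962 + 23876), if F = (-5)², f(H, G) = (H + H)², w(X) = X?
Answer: -213/3043 ≈ -0.069997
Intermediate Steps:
f(H, G) = 4*H² (f(H, G) = (2*H)² = 4*H²)
F = 25
u = 203 (u = 7*(4*1² + 25) = 7*(4*1 + 25) = 7*(4 + 25) = 7*29 = 203)
(w(223) + u)/(-29962 + 23876) = (223 + 203)/(-29962 + 23876) = 426/(-6086) = 426*(-1/6086) = -213/3043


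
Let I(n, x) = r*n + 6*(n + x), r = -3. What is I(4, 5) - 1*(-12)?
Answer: 54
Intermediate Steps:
I(n, x) = 3*n + 6*x (I(n, x) = -3*n + 6*(n + x) = -3*n + (6*n + 6*x) = 3*n + 6*x)
I(4, 5) - 1*(-12) = (3*4 + 6*5) - 1*(-12) = (12 + 30) + 12 = 42 + 12 = 54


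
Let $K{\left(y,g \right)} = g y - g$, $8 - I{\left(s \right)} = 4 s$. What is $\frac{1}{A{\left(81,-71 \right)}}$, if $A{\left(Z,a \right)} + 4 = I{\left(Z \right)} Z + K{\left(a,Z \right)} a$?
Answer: $\frac{1}{388472} \approx 2.5742 \cdot 10^{-6}$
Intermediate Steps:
$I{\left(s \right)} = 8 - 4 s$
$K{\left(y,g \right)} = - g + g y$
$A{\left(Z,a \right)} = -4 + Z \left(8 - 4 Z\right) + Z a \left(-1 + a\right)$ ($A{\left(Z,a \right)} = -4 + \left(\left(8 - 4 Z\right) Z + Z \left(-1 + a\right) a\right) = -4 + \left(Z \left(8 - 4 Z\right) + Z a \left(-1 + a\right)\right) = -4 + Z \left(8 - 4 Z\right) + Z a \left(-1 + a\right)$)
$\frac{1}{A{\left(81,-71 \right)}} = \frac{1}{-4 - 324 \left(-2 + 81\right) + 81 \left(-71\right) \left(-1 - 71\right)} = \frac{1}{-4 - 324 \cdot 79 + 81 \left(-71\right) \left(-72\right)} = \frac{1}{-4 - 25596 + 414072} = \frac{1}{388472}$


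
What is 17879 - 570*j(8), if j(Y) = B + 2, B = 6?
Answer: 13319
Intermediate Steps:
j(Y) = 8 (j(Y) = 6 + 2 = 8)
17879 - 570*j(8) = 17879 - 570*8 = 17879 - 1*4560 = 17879 - 4560 = 13319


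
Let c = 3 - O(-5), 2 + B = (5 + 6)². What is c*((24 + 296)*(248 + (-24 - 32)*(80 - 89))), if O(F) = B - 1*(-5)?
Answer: -29117440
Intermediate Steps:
B = 119 (B = -2 + (5 + 6)² = -2 + 11² = -2 + 121 = 119)
O(F) = 124 (O(F) = 119 - 1*(-5) = 119 + 5 = 124)
c = -121 (c = 3 - 1*124 = 3 - 124 = -121)
c*((24 + 296)*(248 + (-24 - 32)*(80 - 89))) = -121*(24 + 296)*(248 + (-24 - 32)*(80 - 89)) = -38720*(248 - 56*(-9)) = -38720*(248 + 504) = -38720*752 = -121*240640 = -29117440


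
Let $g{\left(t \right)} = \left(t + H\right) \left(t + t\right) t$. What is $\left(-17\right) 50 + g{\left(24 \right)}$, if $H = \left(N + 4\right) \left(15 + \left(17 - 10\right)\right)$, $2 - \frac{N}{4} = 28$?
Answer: $-2507602$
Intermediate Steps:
$N = -104$ ($N = 8 - 112 = -104$)
$H = -2200$ ($H = \left(-104 + 4\right) \left(15 + \left(17 - 10\right)\right) = - 100 \left(15 + 7\right) = \left(-100\right) 22 = -2200$)
$g{\left(t \right)} = 2 t^{2} \left(-2200 + t\right)$ ($g{\left(t \right)} = \left(t - 2200\right) \left(t + t\right) t = \left(-2200 + t\right) 2 t t = 2 t \left(-2200 + t\right) t = 2 t^{2} \left(-2200 + t\right)$)
$\left(-17\right) 50 + g{\left(24 \right)} = \left(-17\right) 50 + 2 \cdot 24^{2} \left(-2200 + 24\right) = -850 + 2 \cdot 576 \left(-2176\right) = -850 - 2506752 = -2507602$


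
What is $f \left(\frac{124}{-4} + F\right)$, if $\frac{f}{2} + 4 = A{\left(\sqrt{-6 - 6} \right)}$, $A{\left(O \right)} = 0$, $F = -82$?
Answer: $904$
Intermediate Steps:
$f = -8$ ($f = -8 + 2 \cdot 0 = -8 + 0 = -8$)
$f \left(\frac{124}{-4} + F\right) = - 8 \left(\frac{124}{-4} - 82\right) = - 8 \left(124 \left(- \frac{1}{4}\right) - 82\right) = - 8 \left(-31 - 82\right) = \left(-8\right) \left(-113\right) = 904$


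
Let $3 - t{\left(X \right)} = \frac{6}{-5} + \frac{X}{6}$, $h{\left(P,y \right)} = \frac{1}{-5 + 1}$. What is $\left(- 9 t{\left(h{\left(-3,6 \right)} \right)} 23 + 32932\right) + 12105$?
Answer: $\frac{1766359}{40} \approx 44159.0$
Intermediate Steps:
$h{\left(P,y \right)} = - \frac{1}{4}$ ($h{\left(P,y \right)} = \frac{1}{-4} = - \frac{1}{4}$)
$t{\left(X \right)} = \frac{21}{5} - \frac{X}{6}$ ($t{\left(X \right)} = 3 - \left(\frac{6}{-5} + \frac{X}{6}\right) = 3 - \left(6 \left(- \frac{1}{5}\right) + X \frac{1}{6}\right) = 3 - \left(- \frac{6}{5} + \frac{X}{6}\right) = \frac{21}{5} - \frac{X}{6}$)
$\left(- 9 t{\left(h{\left(-3,6 \right)} \right)} 23 + 32932\right) + 12105 = \left(- 9 \left(\frac{21}{5} - - \frac{1}{24}\right) 23 + 32932\right) + 12105 = \left(- 9 \left(\frac{21}{5} + \frac{1}{24}\right) 23 + 32932\right) + 12105 = \left(\left(-9\right) \frac{509}{120} \cdot 23 + 32932\right) + 12105 = \left(\left(- \frac{1527}{40}\right) 23 + 32932\right) + 12105 = \left(- \frac{35121}{40} + 32932\right) + 12105 = \frac{1282159}{40} + 12105 = \frac{1766359}{40}$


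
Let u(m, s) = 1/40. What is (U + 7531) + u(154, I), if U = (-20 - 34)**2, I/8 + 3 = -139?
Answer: 417881/40 ≈ 10447.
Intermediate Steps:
I = -1136 (I = -24 + 8*(-139) = -24 - 1112 = -1136)
u(m, s) = 1/40
U = 2916 (U = (-54)**2 = 2916)
(U + 7531) + u(154, I) = (2916 + 7531) + 1/40 = 10447 + 1/40 = 417881/40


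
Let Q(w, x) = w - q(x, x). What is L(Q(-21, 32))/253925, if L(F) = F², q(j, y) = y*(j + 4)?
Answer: 1375929/253925 ≈ 5.4186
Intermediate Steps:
q(j, y) = y*(4 + j)
Q(w, x) = w - x*(4 + x)
L(Q(-21, 32))/253925 = (-21 - 1*32*(4 + 32))²/253925 = (-21 - 1*32*36)²*(1/253925) = (-21 - 1152)²*(1/253925) = (-1173)²*(1/253925) = 1375929*(1/253925) = 1375929/253925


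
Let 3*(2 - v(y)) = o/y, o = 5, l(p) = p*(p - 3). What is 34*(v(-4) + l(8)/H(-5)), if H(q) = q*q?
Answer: 4097/30 ≈ 136.57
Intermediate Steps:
l(p) = p*(-3 + p)
H(q) = q**2
v(y) = 2 - 5/(3*y)
34*(v(-4) + l(8)/H(-5)) = 34*((2 - 5/3/(-4)) + (8*(-3 + 8))/((-5)**2)) = 34*((2 - 5/3*(-1/4)) + (8*5)/25) = 34*((2 + 5/12) + 40*(1/25)) = 34*(29/12 + 8/5) = 34*(241/60) = 4097/30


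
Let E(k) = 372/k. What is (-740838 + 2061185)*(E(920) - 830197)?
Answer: -252113944430299/230 ≈ -1.0961e+12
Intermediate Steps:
(-740838 + 2061185)*(E(920) - 830197) = (-740838 + 2061185)*(372/920 - 830197) = 1320347*(372*(1/920) - 830197) = 1320347*(93/230 - 830197) = 1320347*(-190945217/230) = -252113944430299/230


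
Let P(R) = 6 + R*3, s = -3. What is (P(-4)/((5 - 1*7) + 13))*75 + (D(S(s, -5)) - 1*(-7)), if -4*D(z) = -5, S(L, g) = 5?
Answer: -1437/44 ≈ -32.659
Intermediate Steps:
P(R) = 6 + 3*R
D(z) = 5/4 (D(z) = -¼*(-5) = 5/4)
(P(-4)/((5 - 1*7) + 13))*75 + (D(S(s, -5)) - 1*(-7)) = ((6 + 3*(-4))/((5 - 1*7) + 13))*75 + (5/4 - 1*(-7)) = ((6 - 12)/((5 - 7) + 13))*75 + (5/4 + 7) = -6/(-2 + 13)*75 + 33/4 = -6/11*75 + 33/4 = -450/11 + 33/4 = -1437/44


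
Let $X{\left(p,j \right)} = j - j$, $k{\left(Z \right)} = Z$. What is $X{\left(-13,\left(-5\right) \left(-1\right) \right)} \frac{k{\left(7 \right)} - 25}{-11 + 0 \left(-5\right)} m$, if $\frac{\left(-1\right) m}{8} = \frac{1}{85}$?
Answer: $0$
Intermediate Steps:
$m = - \frac{8}{85} \approx -0.094118$
$X{\left(p,j \right)} = 0$
$X{\left(-13,\left(-5\right) \left(-1\right) \right)} \frac{k{\left(7 \right)} - 25}{-11 + 0 \left(-5\right)} m = 0 \frac{7 - 25}{-11 + 0 \left(-5\right)} \left(- \frac{8}{85}\right) = 0 - \frac{18}{-11 + 0} \left(- \frac{8}{85}\right) = 0 - \frac{18}{-11} \left(- \frac{8}{85}\right) = 0 \left(-18\right) \left(- \frac{1}{11}\right) \left(- \frac{8}{85}\right) = 0 \cdot \frac{18}{11} \left(- \frac{8}{85}\right) = 0 \left(- \frac{144}{935}\right) = 0$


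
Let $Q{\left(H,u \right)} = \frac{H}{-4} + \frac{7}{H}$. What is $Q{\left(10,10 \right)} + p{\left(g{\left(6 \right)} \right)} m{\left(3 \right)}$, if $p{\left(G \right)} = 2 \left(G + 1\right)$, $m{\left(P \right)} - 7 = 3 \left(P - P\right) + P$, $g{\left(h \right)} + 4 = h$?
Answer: $\frac{291}{5} \approx 58.2$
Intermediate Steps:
$Q{\left(H,u \right)} = \frac{7}{H} - \frac{H}{4}$ ($Q{\left(H,u \right)} = H \left(- \frac{1}{4}\right) + \frac{7}{H} = - \frac{H}{4} + \frac{7}{H} = \frac{7}{H} - \frac{H}{4}$)
$g{\left(h \right)} = -4 + h$
$m{\left(P \right)} = 7 + P$ ($m{\left(P \right)} = 7 + \left(3 \left(P - P\right) + P\right) = 7 + \left(3 \cdot 0 + P\right) = 7 + \left(0 + P\right) = 7 + P$)
$p{\left(G \right)} = 2 + 2 G$ ($p{\left(G \right)} = 2 \left(1 + G\right) = 2 + 2 G$)
$Q{\left(10,10 \right)} + p{\left(g{\left(6 \right)} \right)} m{\left(3 \right)} = \left(\frac{7}{10} - \frac{5}{2}\right) + \left(2 + 2 \left(-4 + 6\right)\right) \left(7 + 3\right) = \left(7 \cdot \frac{1}{10} - \frac{5}{2}\right) + \left(2 + 2 \cdot 2\right) 10 = \left(\frac{7}{10} - \frac{5}{2}\right) + \left(2 + 4\right) 10 = - \frac{9}{5} + 6 \cdot 10 = - \frac{9}{5} + 60 = \frac{291}{5}$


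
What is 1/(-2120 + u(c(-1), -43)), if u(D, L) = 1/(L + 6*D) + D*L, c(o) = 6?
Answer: -7/16647 ≈ -0.00042050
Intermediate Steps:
1/(-2120 + u(c(-1), -43)) = 1/(-2120 + (1 + 6*(-43)² + 6*(-43)*6²)/(-43 + 6*6)) = 1/(-2120 + (1 + 6*1849 + 6*(-43)*36)/(-43 + 36)) = 1/(-2120 + (1 + 11094 - 9288)/(-7)) = 1/(-2120 - ⅐*1807) = 1/(-2120 - 1807/7) = 1/(-16647/7) = -7/16647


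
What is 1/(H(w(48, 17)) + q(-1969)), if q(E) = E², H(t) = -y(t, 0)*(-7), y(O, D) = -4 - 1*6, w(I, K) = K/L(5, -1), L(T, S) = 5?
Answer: 1/3876891 ≈ 2.5794e-7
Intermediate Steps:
w(I, K) = K/5
y(O, D) = -10 (y(O, D) = -4 - 6 = -10)
H(t) = -70 (H(t) = -1*(-10)*(-7) = 10*(-7) = -70)
1/(H(w(48, 17)) + q(-1969)) = 1/(-70 + (-1969)²) = 1/(-70 + 3876961) = 1/3876891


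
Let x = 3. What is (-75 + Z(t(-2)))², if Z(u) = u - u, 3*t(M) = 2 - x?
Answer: 5625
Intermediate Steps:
t(M) = -⅓ (t(M) = (2 - 1*3)/3 = (2 - 3)/3 = (⅓)*(-1) = -⅓)
Z(u) = 0
(-75 + Z(t(-2)))² = (-75 + 0)² = (-75)² = 5625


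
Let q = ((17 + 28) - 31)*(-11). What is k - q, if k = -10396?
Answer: -10242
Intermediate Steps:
q = -154 (q = (45 - 31)*(-11) = 14*(-11) = -154)
k - q = -10396 - 1*(-154) = -10396 + 154 = -10242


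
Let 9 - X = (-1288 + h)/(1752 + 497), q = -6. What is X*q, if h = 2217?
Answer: -115872/2249 ≈ -51.522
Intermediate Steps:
X = 19312/2249 (X = 9 - (-1288 + 2217)/(1752 + 497) = 9 - 929/2249 = 19312/2249 ≈ 8.5869)
X*q = (19312/2249)*(-6) = -115872/2249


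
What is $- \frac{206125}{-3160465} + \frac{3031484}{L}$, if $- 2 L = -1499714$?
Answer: $\frac{1947092670837}{473979360701} \approx 4.108$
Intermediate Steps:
$L = 749857$ ($L = \left(- \frac{1}{2}\right) \left(-1499714\right) = 749857$)
$- \frac{206125}{-3160465} + \frac{3031484}{L} = - \frac{206125}{-3160465} + \frac{3031484}{749857} = \left(-206125\right) \left(- \frac{1}{3160465}\right) + 3031484 \cdot \frac{1}{749857} = \frac{41225}{632093} + \frac{3031484}{749857} = \frac{1947092670837}{473979360701}$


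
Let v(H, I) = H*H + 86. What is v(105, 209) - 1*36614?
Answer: -25503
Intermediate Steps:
v(H, I) = 86 + H² (v(H, I) = H² + 86 = 86 + H²)
v(105, 209) - 1*36614 = (86 + 105²) - 1*36614 = (86 + 11025) - 36614 = 11111 - 36614 = -25503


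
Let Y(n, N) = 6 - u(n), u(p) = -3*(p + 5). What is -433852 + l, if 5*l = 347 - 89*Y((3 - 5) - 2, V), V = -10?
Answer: -2169714/5 ≈ -4.3394e+5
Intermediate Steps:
u(p) = -15 - 3*p (u(p) = -3*(5 + p) = -15 - 3*p)
Y(n, N) = 21 + 3*n (Y(n, N) = 6 - (-15 - 3*n) = 6 + (15 + 3*n) = 21 + 3*n)
l = -454/5 (l = (347 - 89*(21 + 3*((3 - 5) - 2)))/5 = (347 - 89*(21 + 3*(-2 - 2)))/5 = (347 - 89*(21 + 3*(-4)))/5 = (347 - 89*(21 - 12))/5 = (347 - 89*9)/5 = (347 - 801)/5 = (1/5)*(-454) = -454/5 ≈ -90.800)
-433852 + l = -433852 - 454/5 = -2169714/5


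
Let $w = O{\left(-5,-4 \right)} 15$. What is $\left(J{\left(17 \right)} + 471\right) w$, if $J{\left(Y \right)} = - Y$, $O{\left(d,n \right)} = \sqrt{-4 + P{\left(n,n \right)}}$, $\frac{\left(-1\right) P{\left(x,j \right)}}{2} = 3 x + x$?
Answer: $13620 \sqrt{7} \approx 36035.0$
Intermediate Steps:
$P{\left(x,j \right)} = - 8 x$ ($P{\left(x,j \right)} = - 2 \left(3 x + x\right) = - 2 \cdot 4 x = - 8 x$)
$O{\left(d,n \right)} = \sqrt{-4 - 8 n}$
$w = 30 \sqrt{7}$ ($w = 2 \sqrt{-1 - -8} \cdot 15 = 2 \sqrt{-1 + 8} \cdot 15 = 2 \sqrt{7} \cdot 15 = 30 \sqrt{7} \approx 79.373$)
$\left(J{\left(17 \right)} + 471\right) w = \left(\left(-1\right) 17 + 471\right) 30 \sqrt{7} = \left(-17 + 471\right) 30 \sqrt{7} = 454 \cdot 30 \sqrt{7} = 13620 \sqrt{7}$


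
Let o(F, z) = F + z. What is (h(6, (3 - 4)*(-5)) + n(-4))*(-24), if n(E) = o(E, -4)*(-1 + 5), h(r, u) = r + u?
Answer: 504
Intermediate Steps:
n(E) = -16 + 4*E (n(E) = (E - 4)*(-1 + 5) = (-4 + E)*4 = -16 + 4*E)
(h(6, (3 - 4)*(-5)) + n(-4))*(-24) = ((6 + (3 - 4)*(-5)) + (-16 + 4*(-4)))*(-24) = ((6 - 1*(-5)) + (-16 - 16))*(-24) = ((6 + 5) - 32)*(-24) = (11 - 32)*(-24) = -21*(-24) = 504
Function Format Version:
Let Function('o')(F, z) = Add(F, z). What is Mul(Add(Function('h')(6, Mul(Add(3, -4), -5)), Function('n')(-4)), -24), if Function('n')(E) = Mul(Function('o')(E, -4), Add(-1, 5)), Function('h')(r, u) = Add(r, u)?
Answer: 504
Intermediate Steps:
Function('n')(E) = Add(-16, Mul(4, E)) (Function('n')(E) = Mul(Add(E, -4), Add(-1, 5)) = Mul(Add(-4, E), 4) = Add(-16, Mul(4, E)))
Mul(Add(Function('h')(6, Mul(Add(3, -4), -5)), Function('n')(-4)), -24) = Mul(Add(Add(6, Mul(Add(3, -4), -5)), Add(-16, Mul(4, -4))), -24) = Mul(Add(Add(6, Mul(-1, -5)), Add(-16, -16)), -24) = Mul(Add(Add(6, 5), -32), -24) = Mul(Add(11, -32), -24) = Mul(-21, -24) = 504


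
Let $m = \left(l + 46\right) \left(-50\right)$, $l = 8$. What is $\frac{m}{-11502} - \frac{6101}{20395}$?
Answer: $- \frac{279763}{4344135} \approx -0.0644$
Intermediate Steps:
$m = -2700$ ($m = \left(8 + 46\right) \left(-50\right) = 54 \left(-50\right) = -2700$)
$\frac{m}{-11502} - \frac{6101}{20395} = - \frac{2700}{-11502} - \frac{6101}{20395} = \left(-2700\right) \left(- \frac{1}{11502}\right) - \frac{6101}{20395} = \frac{50}{213} - \frac{6101}{20395} = - \frac{279763}{4344135}$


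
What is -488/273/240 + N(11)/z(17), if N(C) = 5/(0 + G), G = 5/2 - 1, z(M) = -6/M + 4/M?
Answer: -232111/8190 ≈ -28.341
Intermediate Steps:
z(M) = -2/M
G = 3/2 (G = 5*(½) - 1 = 5/2 - 1 = 3/2 ≈ 1.5000)
N(C) = 10/3 (N(C) = 5/(0 + 3/2) = 5/(3/2) = 5*(⅔) = 10/3)
-488/273/240 + N(11)/z(17) = -488/273/240 + 10/(3*((-2/17))) = -488*1/273*(1/240) + 10/(3*((-2*1/17))) = -488/273*1/240 + 10/(3*(-2/17)) = -61/8190 + (10/3)*(-17/2) = -61/8190 - 85/3 = -232111/8190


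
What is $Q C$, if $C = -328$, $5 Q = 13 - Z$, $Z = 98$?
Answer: $5576$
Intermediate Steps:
$Q = -17$ ($Q = \frac{13 - 98}{5} = \frac{1}{5} \left(-85\right) = -17$)
$Q C = \left(-17\right) \left(-328\right) = 5576$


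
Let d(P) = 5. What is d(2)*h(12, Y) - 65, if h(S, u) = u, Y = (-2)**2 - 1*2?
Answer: -55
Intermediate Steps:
Y = 2 (Y = 4 - 2 = 2)
d(2)*h(12, Y) - 65 = 5*2 - 65 = 10 - 65 = -55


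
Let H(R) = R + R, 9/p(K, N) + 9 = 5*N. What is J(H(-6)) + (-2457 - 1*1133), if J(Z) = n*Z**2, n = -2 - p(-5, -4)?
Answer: -111166/29 ≈ -3833.3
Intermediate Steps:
p(K, N) = 9/(-9 + 5*N)
H(R) = 2*R
n = -49/29 (n = -2 - 9/(-9 + 5*(-4)) = -2 - 9/(-9 - 20) = -2 - 9/(-29) = -2 - 9*(-1)/29 = -2 - 1*(-9/29) = -2 + 9/29 = -49/29 ≈ -1.6897)
J(Z) = -49*Z**2/29
J(H(-6)) + (-2457 - 1*1133) = -49*(2*(-6))**2/29 + (-2457 - 1*1133) = -49/29*(-12)**2 + (-2457 - 1133) = -49/29*144 - 3590 = -7056/29 - 3590 = -111166/29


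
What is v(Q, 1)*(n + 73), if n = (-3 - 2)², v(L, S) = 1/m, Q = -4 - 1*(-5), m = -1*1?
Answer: -98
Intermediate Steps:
m = -1
Q = 1 (Q = -4 + 5 = 1)
v(L, S) = -1 (v(L, S) = 1/(-1) = -1)
n = 25 (n = (-5)² = 25)
v(Q, 1)*(n + 73) = -(25 + 73) = -1*98 = -98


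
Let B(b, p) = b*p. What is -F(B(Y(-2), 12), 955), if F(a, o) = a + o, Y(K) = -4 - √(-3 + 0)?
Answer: -907 + 12*I*√3 ≈ -907.0 + 20.785*I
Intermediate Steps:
Y(K) = -4 - I*√3 (Y(K) = -4 - √(-3) = -4 - I*√3)
-F(B(Y(-2), 12), 955) = -((-4 - I*√3)*12 + 955) = -((-48 - 12*I*√3) + 955) = -(907 - 12*I*√3) = -907 + 12*I*√3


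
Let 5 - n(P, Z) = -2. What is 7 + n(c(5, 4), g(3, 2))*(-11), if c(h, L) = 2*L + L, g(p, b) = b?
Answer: -70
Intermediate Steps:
c(h, L) = 3*L
n(P, Z) = 7 (n(P, Z) = 5 - 1*(-2) = 5 + 2 = 7)
7 + n(c(5, 4), g(3, 2))*(-11) = 7 + 7*(-11) = 7 - 77 = -70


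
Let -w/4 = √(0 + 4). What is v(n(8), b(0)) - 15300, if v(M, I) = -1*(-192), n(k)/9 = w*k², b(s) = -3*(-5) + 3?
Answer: -15108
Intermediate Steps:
w = -8 (w = -4*√(0 + 4) = -4*√4 = -4*2 = -8)
b(s) = 18 (b(s) = 15 + 3 = 18)
n(k) = -72*k² (n(k) = 9*(-8*k²) = -72*k²)
v(M, I) = 192
v(n(8), b(0)) - 15300 = 192 - 15300 = -15108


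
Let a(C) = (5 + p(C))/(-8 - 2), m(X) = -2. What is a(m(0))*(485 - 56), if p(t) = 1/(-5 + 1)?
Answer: -8151/40 ≈ -203.77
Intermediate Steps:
p(t) = -¼ (p(t) = 1/(-4) = -¼)
a(C) = -19/40 (a(C) = (5 - ¼)/(-8 - 2) = (19/4)/(-10) = (19/4)*(-⅒) = -19/40)
a(m(0))*(485 - 56) = -19*(485 - 56)/40 = -19/40*429 = -8151/40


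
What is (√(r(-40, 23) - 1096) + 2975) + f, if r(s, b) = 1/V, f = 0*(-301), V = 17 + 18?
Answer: 2975 + I*√1342565/35 ≈ 2975.0 + 33.105*I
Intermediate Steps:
V = 35
f = 0
r(s, b) = 1/35
(√(r(-40, 23) - 1096) + 2975) + f = (√(1/35 - 1096) + 2975) + 0 = (√(-38359/35) + 2975) + 0 = (I*√1342565/35 + 2975) + 0 = (2975 + I*√1342565/35) + 0 = 2975 + I*√1342565/35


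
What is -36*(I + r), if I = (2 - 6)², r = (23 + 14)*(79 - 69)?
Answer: -13896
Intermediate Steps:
r = 370 (r = 37*10 = 370)
I = 16 (I = (-4)² = 16)
-36*(I + r) = -36*(16 + 370) = -36*386 = -13896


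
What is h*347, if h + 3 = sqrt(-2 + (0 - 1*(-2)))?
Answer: -1041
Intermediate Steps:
h = -3 (h = -3 + sqrt(-2 + (0 - 1*(-2))) = -3 + sqrt(-2 + (0 + 2)) = -3 + sqrt(-2 + 2) = -3 + sqrt(0) = -3 + 0 = -3)
h*347 = -3*347 = -1041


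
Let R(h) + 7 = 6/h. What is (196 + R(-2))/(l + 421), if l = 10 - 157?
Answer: 93/137 ≈ 0.67883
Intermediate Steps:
l = -147
R(h) = -7 + 6/h
(196 + R(-2))/(l + 421) = (196 + (-7 + 6/(-2)))/(-147 + 421) = (196 + (-7 + 6*(-½)))/274 = (196 + (-7 - 3))*(1/274) = (196 - 10)*(1/274) = 186*(1/274) = 93/137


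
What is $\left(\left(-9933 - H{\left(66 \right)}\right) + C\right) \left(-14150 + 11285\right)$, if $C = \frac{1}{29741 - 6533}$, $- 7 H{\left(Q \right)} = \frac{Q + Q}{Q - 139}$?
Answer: $\frac{112500308969795}{3953096} \approx 2.8459 \cdot 10^{7}$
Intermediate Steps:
$H{\left(Q \right)} = - \frac{2 Q}{7 \left(-139 + Q\right)}$ ($H{\left(Q \right)} = - \frac{\left(Q + Q\right) \frac{1}{Q - 139}}{7} = - \frac{2 Q \frac{1}{-139 + Q}}{7} = - \frac{2 Q}{7 \left(-139 + Q\right)}$)
$C = \frac{1}{23208} \approx 4.3089 \cdot 10^{-5}$
$\left(\left(-9933 - H{\left(66 \right)}\right) + C\right) \left(-14150 + 11285\right) = \left(\left(-9933 - \left(-2\right) 66 \frac{1}{-973 + 7 \cdot 66}\right) + \frac{1}{23208}\right) \left(-14150 + 11285\right) = \left(\left(-9933 - \left(-2\right) 66 \frac{1}{-973 + 462}\right) + \frac{1}{23208}\right) \left(-2865\right) = \left(\left(-9933 - \left(-2\right) 66 \frac{1}{-511}\right) + \frac{1}{23208}\right) \left(-2865\right) = \left(\left(-9933 - \left(-2\right) 66 \left(- \frac{1}{511}\right)\right) + \frac{1}{23208}\right) \left(-2865\right) = \left(\left(-9933 - \frac{132}{511}\right) + \frac{1}{23208}\right) \left(-2865\right) = \left(- \frac{5075895}{511} + \frac{1}{23208}\right) \left(-2865\right) = \left(- \frac{117801370649}{11859288}\right) \left(-2865\right) = \frac{112500308969795}{3953096}$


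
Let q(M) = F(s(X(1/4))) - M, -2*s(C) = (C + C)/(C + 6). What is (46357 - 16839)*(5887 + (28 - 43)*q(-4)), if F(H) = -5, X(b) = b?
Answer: 174215236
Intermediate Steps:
s(C) = -C/(6 + C) (s(C) = -(C + C)/(2*(C + 6)) = -2*C/(2*(6 + C)) = -C/(6 + C))
q(M) = -5 - M
(46357 - 16839)*(5887 + (28 - 43)*q(-4)) = (46357 - 16839)*(5887 + (28 - 43)*(-5 - 1*(-4))) = 29518*(5887 - 15*(-5 + 4)) = 29518*(5887 - 15*(-1)) = 29518*(5887 + 15) = 29518*5902 = 174215236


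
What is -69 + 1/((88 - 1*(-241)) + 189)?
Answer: -35741/518 ≈ -68.998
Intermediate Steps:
-69 + 1/((88 - 1*(-241)) + 189) = -69 + 1/((88 + 241) + 189) = -69 + 1/(329 + 189) = -69 + 1/518 = -35741/518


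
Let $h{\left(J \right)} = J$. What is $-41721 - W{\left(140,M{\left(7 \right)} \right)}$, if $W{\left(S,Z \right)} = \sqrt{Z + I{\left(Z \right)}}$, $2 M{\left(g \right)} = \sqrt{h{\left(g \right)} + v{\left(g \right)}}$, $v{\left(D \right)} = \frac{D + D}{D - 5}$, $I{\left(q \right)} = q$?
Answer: $-41721 - \sqrt[4]{14} \approx -41723.0$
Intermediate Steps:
$v{\left(D \right)} = \frac{2 D}{-5 + D}$
$M{\left(g \right)} = \frac{\sqrt{g + \frac{2 g}{-5 + g}}}{2}$
$W{\left(S,Z \right)} = \sqrt{2} \sqrt{Z}$ ($W{\left(S,Z \right)} = \sqrt{Z + Z} = \sqrt{2 Z} = \sqrt{2} \sqrt{Z}$)
$-41721 - W{\left(140,M{\left(7 \right)} \right)} = -41721 - \sqrt{2} \sqrt{\frac{\sqrt{\frac{7 \left(-3 + 7\right)}{-5 + 7}}}{2}} = -41721 - \sqrt{2} \sqrt{\frac{\sqrt{7 \cdot \frac{1}{2} \cdot 4}}{2}} = -41721 - \sqrt{2} \sqrt{\frac{\sqrt{14}}{2}} = -41721 - \sqrt{2} \frac{2^{\frac{3}{4}} \sqrt[4]{7}}{2} = -41721 - \sqrt[4]{14}$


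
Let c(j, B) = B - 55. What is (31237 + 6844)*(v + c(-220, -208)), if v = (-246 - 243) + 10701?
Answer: 378867869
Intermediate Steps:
c(j, B) = -55 + B
v = 10212 (v = -489 + 10701 = 10212)
(31237 + 6844)*(v + c(-220, -208)) = (31237 + 6844)*(10212 + (-55 - 208)) = 38081*(10212 - 263) = 38081*9949 = 378867869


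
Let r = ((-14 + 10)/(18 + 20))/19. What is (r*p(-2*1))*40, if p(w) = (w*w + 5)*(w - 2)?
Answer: 2880/361 ≈ 7.9778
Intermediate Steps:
r = -2/361 (r = -4/38*(1/19) = -4*1/38*(1/19) = -2/19*1/19 = -2/361 ≈ -0.0055402)
p(w) = (-2 + w)*(5 + w²) (p(w) = (w² + 5)*(-2 + w) = (5 + w²)*(-2 + w) = (-2 + w)*(5 + w²))
(r*p(-2*1))*40 = -2*(-10 + (-2*1)³ - 2*(-2*1)² + 5*(-2*1))/361*40 = -2*(-10 + (-2)³ - 2*(-2)² + 5*(-2))/361*40 = -2*(-10 - 8 - 2*4 - 10)/361*40 = -2*(-10 - 8 - 8 - 10)/361*40 = -2/361*(-36)*40 = (72/361)*40 = 2880/361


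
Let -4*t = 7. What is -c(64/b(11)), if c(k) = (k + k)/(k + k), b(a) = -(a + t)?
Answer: -1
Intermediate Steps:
t = -7/4 (t = -¼*7 = -7/4 ≈ -1.7500)
b(a) = 7/4 - a (b(a) = -(a - 7/4) = -(-7/4 + a) = 7/4 - a)
c(k) = 1 (c(k) = (2*k)/((2*k)) = (2*k)*(1/(2*k)) = 1)
-c(64/b(11)) = -1*1 = -1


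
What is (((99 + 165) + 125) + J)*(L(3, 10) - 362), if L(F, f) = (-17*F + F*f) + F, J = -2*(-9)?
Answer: -154660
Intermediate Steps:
J = 18
L(F, f) = -16*F + F*f
(((99 + 165) + 125) + J)*(L(3, 10) - 362) = (((99 + 165) + 125) + 18)*(3*(-16 + 10) - 362) = ((264 + 125) + 18)*(3*(-6) - 362) = (389 + 18)*(-18 - 362) = 407*(-380) = -154660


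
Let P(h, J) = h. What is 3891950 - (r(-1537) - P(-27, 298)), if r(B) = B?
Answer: 3893460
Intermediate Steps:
3891950 - (r(-1537) - P(-27, 298)) = 3891950 - (-1537 - 1*(-27)) = 3891950 - (-1537 + 27) = 3891950 - 1*(-1510) = 3891950 + 1510 = 3893460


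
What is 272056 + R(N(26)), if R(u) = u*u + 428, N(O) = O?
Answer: 273160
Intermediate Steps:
R(u) = 428 + u² (R(u) = u² + 428 = 428 + u²)
272056 + R(N(26)) = 272056 + (428 + 26²) = 272056 + (428 + 676) = 272056 + 1104 = 273160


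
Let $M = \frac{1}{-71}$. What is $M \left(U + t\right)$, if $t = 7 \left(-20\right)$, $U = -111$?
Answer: $\frac{251}{71} \approx 3.5352$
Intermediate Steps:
$M = - \frac{1}{71} \approx -0.014085$
$t = -140$
$M \left(U + t\right) = - \frac{-111 - 140}{71} = \left(- \frac{1}{71}\right) \left(-251\right) = \frac{251}{71}$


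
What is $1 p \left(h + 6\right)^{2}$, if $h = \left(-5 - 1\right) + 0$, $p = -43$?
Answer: $0$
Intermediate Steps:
$h = -6$ ($h = -6 + 0 = -6$)
$1 p \left(h + 6\right)^{2} = 1 \left(-43\right) \left(-6 + 6\right)^{2} = - 43 \cdot 0^{2} = \left(-43\right) 0 = 0$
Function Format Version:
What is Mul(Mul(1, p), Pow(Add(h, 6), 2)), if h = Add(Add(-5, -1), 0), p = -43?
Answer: 0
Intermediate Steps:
h = -6 (h = Add(-6, 0) = -6)
Mul(Mul(1, p), Pow(Add(h, 6), 2)) = Mul(Mul(1, -43), Pow(Add(-6, 6), 2)) = Mul(-43, Pow(0, 2)) = Mul(-43, 0) = 0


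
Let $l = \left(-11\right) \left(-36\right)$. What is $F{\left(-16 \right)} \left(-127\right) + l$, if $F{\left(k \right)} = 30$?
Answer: $-3414$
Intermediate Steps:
$l = 396$
$F{\left(-16 \right)} \left(-127\right) + l = 30 \left(-127\right) + 396 = -3810 + 396 = -3414$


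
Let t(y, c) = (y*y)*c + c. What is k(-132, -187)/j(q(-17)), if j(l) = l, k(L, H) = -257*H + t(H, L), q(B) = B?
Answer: 4567981/17 ≈ 2.6871e+5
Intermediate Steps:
t(y, c) = c + c*y² (t(y, c) = y²*c + c = c*y² + c = c + c*y²)
k(L, H) = -257*H + L*(1 + H²)
k(-132, -187)/j(q(-17)) = (-257*(-187) - 132*(1 + (-187)²))/(-17) = (48059 - 132*(1 + 34969))*(-1/17) = (48059 - 132*34970)*(-1/17) = (48059 - 4616040)*(-1/17) = -4567981*(-1/17) = 4567981/17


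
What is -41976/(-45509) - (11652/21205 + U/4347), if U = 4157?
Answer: -2447399328601/4194934745715 ≈ -0.58342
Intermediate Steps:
-41976/(-45509) - (11652/21205 + U/4347) = -41976/(-45509) - (11652/21205 + 4157/4347) = -41976*(-1/45509) - (11652*(1/21205) + 4157*(1/4347)) = 41976/45509 - (11652/21205 + 4157/4347) = 41976/45509 - 1*138800429/92178135 = 41976/45509 - 138800429/92178135 = -2447399328601/4194934745715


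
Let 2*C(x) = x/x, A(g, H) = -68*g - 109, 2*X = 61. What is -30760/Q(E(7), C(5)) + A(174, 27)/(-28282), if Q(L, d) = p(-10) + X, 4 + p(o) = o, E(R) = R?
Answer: -1739514587/933306 ≈ -1863.8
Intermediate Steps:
p(o) = -4 + o
X = 61/2 (X = (½)*61 = 61/2 ≈ 30.500)
A(g, H) = -109 - 68*g
C(x) = ½ (C(x) = (x/x)/2 = (½)*1 = ½)
Q(L, d) = 33/2 (Q(L, d) = (-4 - 10) + 61/2 = -14 + 61/2 = 33/2)
-30760/Q(E(7), C(5)) + A(174, 27)/(-28282) = -30760/33/2 + (-109 - 68*174)/(-28282) = -30760*2/33 + (-109 - 11832)*(-1/28282) = -61520/33 - 11941*(-1/28282) = -61520/33 + 11941/28282 = -1739514587/933306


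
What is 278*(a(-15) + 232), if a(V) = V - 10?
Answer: 57546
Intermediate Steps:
a(V) = -10 + V
278*(a(-15) + 232) = 278*((-10 - 15) + 232) = 278*(-25 + 232) = 278*207 = 57546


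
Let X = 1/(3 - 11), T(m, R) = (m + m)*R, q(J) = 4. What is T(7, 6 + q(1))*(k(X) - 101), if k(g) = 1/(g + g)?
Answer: -14700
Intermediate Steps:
T(m, R) = 2*R*m (T(m, R) = (2*m)*R = 2*R*m)
X = -1/8 (X = 1/(-8) = -1/8 ≈ -0.12500)
k(g) = 1/(2*g)
T(7, 6 + q(1))*(k(X) - 101) = (2*(6 + 4)*7)*(1/(2*(-1/8)) - 101) = (2*10*7)*((1/2)*(-8) - 101) = 140*(-4 - 101) = 140*(-105) = -14700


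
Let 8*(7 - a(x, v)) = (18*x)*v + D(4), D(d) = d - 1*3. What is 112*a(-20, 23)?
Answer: 116690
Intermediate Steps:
D(d) = -3 + d (D(d) = d - 3 = -3 + d)
a(x, v) = 55/8 - 9*v*x/4 (a(x, v) = 7 - ((18*x)*v + (-3 + 4))/8 = 7 - (18*v*x + 1)/8 = 7 - (1 + 18*v*x)/8 = 7 + (-1/8 - 9*v*x/4) = 55/8 - 9*v*x/4)
112*a(-20, 23) = 112*(55/8 - 9/4*23*(-20)) = 112*(55/8 + 1035) = 112*(8335/8) = 116690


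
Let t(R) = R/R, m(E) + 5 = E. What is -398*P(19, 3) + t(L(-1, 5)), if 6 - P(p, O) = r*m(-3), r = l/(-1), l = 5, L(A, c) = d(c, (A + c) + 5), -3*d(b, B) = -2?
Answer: 13533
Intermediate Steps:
d(b, B) = 2/3 (d(b, B) = -1/3*(-2) = 2/3)
L(A, c) = 2/3
m(E) = -5 + E
r = -5 (r = 5/(-1) = 5*(-1) = -5)
t(R) = 1
P(p, O) = -34 (P(p, O) = 6 - (-5)*(-5 - 3) = 6 - (-5)*(-8) = 6 - 1*40 = 6 - 40 = -34)
-398*P(19, 3) + t(L(-1, 5)) = -398*(-34) + 1 = 13532 + 1 = 13533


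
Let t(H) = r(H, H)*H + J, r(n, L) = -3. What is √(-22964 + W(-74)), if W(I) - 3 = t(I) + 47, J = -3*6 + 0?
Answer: I*√22710 ≈ 150.7*I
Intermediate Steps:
J = -18 (J = -18 + 0 = -18)
t(H) = -18 - 3*H (t(H) = -3*H - 18 = -18 - 3*H)
W(I) = 32 - 3*I (W(I) = 3 + ((-18 - 3*I) + 47) = 3 + (29 - 3*I) = 32 - 3*I)
√(-22964 + W(-74)) = √(-22964 + (32 - 3*(-74))) = √(-22964 + (32 + 222)) = √(-22964 + 254) = √(-22710) = I*√22710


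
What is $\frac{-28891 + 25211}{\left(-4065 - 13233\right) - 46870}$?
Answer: $\frac{460}{8021} \approx 0.057349$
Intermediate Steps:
$\frac{-28891 + 25211}{\left(-4065 - 13233\right) - 46870} = - \frac{3680}{\left(-4065 - 13233\right) - 46870} = - \frac{3680}{-17298 - 46870} = - \frac{3680}{-64168} = \left(-3680\right) \left(- \frac{1}{64168}\right) = \frac{460}{8021}$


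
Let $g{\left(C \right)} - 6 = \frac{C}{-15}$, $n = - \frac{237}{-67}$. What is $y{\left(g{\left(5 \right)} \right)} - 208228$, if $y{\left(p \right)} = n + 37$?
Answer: $- \frac{13948560}{67} \approx -2.0819 \cdot 10^{5}$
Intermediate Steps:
$n = \frac{237}{67}$ ($n = \left(-237\right) \left(- \frac{1}{67}\right) = \frac{237}{67} \approx 3.5373$)
$g{\left(C \right)} = 6 - \frac{C}{15}$ ($g{\left(C \right)} = 6 + \frac{C}{-15} = 6 + C \left(- \frac{1}{15}\right) = 6 - \frac{C}{15}$)
$y{\left(p \right)} = \frac{2716}{67}$ ($y{\left(p \right)} = \frac{237}{67} + 37 = \frac{2716}{67}$)
$y{\left(g{\left(5 \right)} \right)} - 208228 = \frac{2716}{67} - 208228 = - \frac{13948560}{67}$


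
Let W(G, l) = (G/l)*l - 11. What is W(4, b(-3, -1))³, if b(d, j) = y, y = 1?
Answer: -343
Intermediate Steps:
b(d, j) = 1
W(G, l) = -11 + G (W(G, l) = (G/l)*l - 11 = G - 11 = -11 + G)
W(4, b(-3, -1))³ = (-11 + 4)³ = (-7)³ = -343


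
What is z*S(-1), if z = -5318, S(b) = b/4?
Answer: 2659/2 ≈ 1329.5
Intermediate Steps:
S(b) = b/4 (S(b) = b*(1/4) = b/4)
z*S(-1) = -2659*(-1)/2 = -5318*(-1/4) = 2659/2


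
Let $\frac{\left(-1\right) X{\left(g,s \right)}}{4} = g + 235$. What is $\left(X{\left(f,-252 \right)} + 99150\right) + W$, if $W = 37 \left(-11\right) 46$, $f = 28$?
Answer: $79376$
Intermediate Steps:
$X{\left(g,s \right)} = -940 - 4 g$ ($X{\left(g,s \right)} = - 4 \left(g + 235\right) = - 4 \left(235 + g\right) = -940 - 4 g$)
$W = -18722$ ($W = \left(-407\right) 46 = -18722$)
$\left(X{\left(f,-252 \right)} + 99150\right) + W = \left(\left(-940 - 112\right) + 99150\right) - 18722 = \left(-1052 + 99150\right) - 18722 = 98098 - 18722 = 79376$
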